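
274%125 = 24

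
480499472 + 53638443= 534137915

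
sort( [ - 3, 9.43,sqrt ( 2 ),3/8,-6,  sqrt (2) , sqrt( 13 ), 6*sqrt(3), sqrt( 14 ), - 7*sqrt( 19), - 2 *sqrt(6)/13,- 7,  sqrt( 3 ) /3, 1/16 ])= [ - 7*sqrt( 19), - 7, - 6, - 3, - 2*sqrt (6)/13 , 1/16, 3/8,sqrt(3)/3, sqrt( 2 ), sqrt(2), sqrt(13), sqrt( 14),  9.43,  6*sqrt( 3) ]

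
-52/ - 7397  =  4/569= 0.01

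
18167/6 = 3027+ 5/6 = 3027.83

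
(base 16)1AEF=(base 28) 8M7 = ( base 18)1351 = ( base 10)6895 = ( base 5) 210040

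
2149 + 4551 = 6700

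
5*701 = 3505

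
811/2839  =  811/2839 = 0.29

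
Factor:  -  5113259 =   -  43^1 *118913^1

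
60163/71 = 847 + 26/71 = 847.37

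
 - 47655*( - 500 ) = 23827500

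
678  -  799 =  - 121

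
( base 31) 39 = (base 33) 33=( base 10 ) 102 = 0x66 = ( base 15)6c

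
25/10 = 2 + 1/2 = 2.50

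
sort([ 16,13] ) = [13,  16 ]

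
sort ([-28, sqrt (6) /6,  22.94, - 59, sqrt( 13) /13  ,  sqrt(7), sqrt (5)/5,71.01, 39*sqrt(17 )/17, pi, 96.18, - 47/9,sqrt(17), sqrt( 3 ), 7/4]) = [ - 59, - 28, - 47/9,sqrt( 13)/13, sqrt( 6)/6, sqrt(5) /5,  sqrt( 3),7/4, sqrt( 7 )  ,  pi, sqrt(17),39*sqrt( 17 )/17, 22.94, 71.01, 96.18]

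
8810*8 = 70480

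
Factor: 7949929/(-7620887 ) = -13^2 * 47041^1*7620887^( - 1 ) 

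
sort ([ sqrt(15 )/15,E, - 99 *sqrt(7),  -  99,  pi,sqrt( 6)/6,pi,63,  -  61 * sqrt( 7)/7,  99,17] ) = [- 99*sqrt(7 ),-99, - 61 * sqrt ( 7)/7, sqrt(15 )/15,sqrt( 6)/6,E,pi, pi,17,63,99]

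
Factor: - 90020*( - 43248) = 3893184960 = 2^6*3^1*5^1  *  7^1*17^1*53^1*643^1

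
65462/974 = 32731/487 = 67.21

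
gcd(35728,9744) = 3248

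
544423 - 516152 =28271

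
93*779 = 72447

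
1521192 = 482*3156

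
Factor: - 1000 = - 2^3 * 5^3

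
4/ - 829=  - 4/829  =  - 0.00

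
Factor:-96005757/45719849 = -3^1*7^ ( - 1 ) * 6531407^( -1 ) *32001919^1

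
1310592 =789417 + 521175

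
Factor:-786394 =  - 2^1*7^1*56171^1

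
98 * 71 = 6958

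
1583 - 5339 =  - 3756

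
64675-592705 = -528030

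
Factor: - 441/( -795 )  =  3^1*5^( - 1)*7^2*53^(  -  1 ) = 147/265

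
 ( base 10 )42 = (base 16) 2A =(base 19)24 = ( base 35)17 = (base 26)1g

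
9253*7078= 65492734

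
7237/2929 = 2 + 1379/2929=   2.47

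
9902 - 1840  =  8062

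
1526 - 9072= - 7546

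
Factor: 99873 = 3^6*137^1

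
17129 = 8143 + 8986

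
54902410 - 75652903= - 20750493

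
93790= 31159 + 62631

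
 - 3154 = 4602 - 7756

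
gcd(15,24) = 3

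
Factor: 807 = 3^1*269^1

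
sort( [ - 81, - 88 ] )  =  [ - 88, - 81]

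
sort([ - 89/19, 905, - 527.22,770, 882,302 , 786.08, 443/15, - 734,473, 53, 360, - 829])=[ - 829, - 734, - 527.22, - 89/19, 443/15 , 53,302, 360, 473,770,786.08,882, 905 ] 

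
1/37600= 1/37600=0.00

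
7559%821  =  170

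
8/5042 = 4/2521= 0.00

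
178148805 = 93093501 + 85055304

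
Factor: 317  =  317^1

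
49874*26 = 1296724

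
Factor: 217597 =37^1*5881^1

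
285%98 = 89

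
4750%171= 133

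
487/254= 487/254 = 1.92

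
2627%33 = 20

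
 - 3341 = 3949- 7290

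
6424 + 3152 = 9576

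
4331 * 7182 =31105242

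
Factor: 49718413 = 79^1*761^1*827^1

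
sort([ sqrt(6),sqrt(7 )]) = [ sqrt(6 ), sqrt(7) ] 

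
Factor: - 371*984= - 2^3 * 3^1*7^1 * 41^1*53^1=- 365064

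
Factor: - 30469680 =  - 2^4*3^2*5^1*101^1 * 419^1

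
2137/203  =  2137/203  =  10.53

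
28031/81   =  28031/81= 346.06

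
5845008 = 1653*3536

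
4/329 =4/329 = 0.01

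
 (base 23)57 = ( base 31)3t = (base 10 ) 122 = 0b1111010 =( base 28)4A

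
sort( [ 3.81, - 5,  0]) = [ - 5,0,3.81]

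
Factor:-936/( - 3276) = 2/7 = 2^1*7^( - 1)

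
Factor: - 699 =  - 3^1*233^1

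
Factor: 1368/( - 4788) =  - 2^1* 7^( - 1)= - 2/7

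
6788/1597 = 6788/1597 = 4.25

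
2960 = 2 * 1480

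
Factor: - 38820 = - 2^2*3^1*5^1*647^1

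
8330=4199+4131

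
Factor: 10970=2^1*5^1*1097^1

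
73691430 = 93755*786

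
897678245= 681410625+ 216267620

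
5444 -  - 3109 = 8553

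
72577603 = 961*75523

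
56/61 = 56/61 = 0.92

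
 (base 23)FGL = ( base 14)3068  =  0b10000010000100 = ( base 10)8324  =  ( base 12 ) 4998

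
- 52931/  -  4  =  13232 + 3/4 =13232.75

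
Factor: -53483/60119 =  -677^1*761^( - 1 ) = - 677/761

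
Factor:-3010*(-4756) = 2^3*5^1*7^1*29^1*41^1*43^1 = 14315560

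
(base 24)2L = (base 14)4d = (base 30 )29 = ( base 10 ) 69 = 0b1000101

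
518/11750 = 259/5875=0.04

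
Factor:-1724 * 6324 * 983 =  - 2^4 * 3^1 * 17^1*31^1 * 431^1*983^1 = - 10717232208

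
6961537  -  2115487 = 4846050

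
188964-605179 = - 416215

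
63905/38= 63905/38 = 1681.71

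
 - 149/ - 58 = 2 + 33/58 = 2.57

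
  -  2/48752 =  - 1/24376 = -0.00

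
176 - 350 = -174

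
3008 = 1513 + 1495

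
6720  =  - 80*( - 84 ) 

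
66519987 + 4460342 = 70980329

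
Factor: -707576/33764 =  -2^1*23^(- 1)*241^1 = - 482/23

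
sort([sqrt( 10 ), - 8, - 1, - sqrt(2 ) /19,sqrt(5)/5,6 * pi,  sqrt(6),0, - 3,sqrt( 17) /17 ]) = [ - 8,-3, - 1, - sqrt(2) /19 , 0,sqrt(17) /17,sqrt ( 5 )/5,sqrt( 6), sqrt(10), 6 * pi ]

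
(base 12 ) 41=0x31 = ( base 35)1E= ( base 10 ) 49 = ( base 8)61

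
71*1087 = 77177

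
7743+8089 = 15832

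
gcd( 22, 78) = 2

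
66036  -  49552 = 16484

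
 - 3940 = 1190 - 5130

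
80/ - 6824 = -10/853 = -  0.01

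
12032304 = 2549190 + 9483114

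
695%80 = 55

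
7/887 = 7/887=0.01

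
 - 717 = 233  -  950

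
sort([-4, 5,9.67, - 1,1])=[ - 4 ,-1,1,5,9.67] 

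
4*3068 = 12272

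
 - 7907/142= - 7907/142 = -  55.68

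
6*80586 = 483516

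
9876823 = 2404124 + 7472699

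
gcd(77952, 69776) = 112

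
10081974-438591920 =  - 428509946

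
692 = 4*173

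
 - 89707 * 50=-4485350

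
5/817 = 5/817 = 0.01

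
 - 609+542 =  - 67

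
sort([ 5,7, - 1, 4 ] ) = [ -1, 4, 5, 7]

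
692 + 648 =1340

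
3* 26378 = 79134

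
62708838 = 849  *73862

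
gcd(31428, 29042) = 2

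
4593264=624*7361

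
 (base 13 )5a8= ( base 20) 293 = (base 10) 983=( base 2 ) 1111010111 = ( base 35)S3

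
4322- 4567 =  - 245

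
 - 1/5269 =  - 1+5268/5269 = - 0.00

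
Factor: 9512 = 2^3*29^1*41^1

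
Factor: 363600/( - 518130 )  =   - 2^3*3^( -1)* 5^1 * 19^( - 1) = - 40/57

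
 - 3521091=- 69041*51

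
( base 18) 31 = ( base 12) 47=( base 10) 55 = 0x37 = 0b110111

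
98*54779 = 5368342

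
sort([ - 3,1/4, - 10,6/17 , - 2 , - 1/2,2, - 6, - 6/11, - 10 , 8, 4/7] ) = [ - 10,-10, - 6, - 3, - 2,- 6/11, - 1/2, 1/4, 6/17,4/7, 2,8]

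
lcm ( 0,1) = 0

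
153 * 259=39627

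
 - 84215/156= - 84215/156 = - 539.84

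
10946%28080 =10946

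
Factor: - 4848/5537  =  -2^4 * 3^1*7^( -2)*101^1*113^( - 1)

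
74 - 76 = -2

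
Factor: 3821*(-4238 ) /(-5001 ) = 16193398/5001 = 2^1*3^(-1 )*13^1*163^1  *  1667^(-1)*3821^1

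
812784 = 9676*84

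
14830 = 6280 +8550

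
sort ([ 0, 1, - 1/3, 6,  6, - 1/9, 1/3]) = [ - 1/3, - 1/9 , 0,  1/3,1, 6, 6]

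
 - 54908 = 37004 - 91912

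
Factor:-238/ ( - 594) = 119/297 = 3^( - 3 )*7^1*11^( -1)*17^1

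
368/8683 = 368/8683 = 0.04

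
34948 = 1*34948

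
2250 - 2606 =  - 356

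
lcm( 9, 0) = 0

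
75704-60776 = 14928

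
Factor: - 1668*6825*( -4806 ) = 54711984600= 2^3*3^5*5^2*7^1*13^1  *89^1* 139^1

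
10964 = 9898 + 1066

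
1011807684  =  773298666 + 238509018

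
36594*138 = 5049972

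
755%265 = 225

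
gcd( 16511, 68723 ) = 19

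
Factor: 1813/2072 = 2^(-3) * 7^1 = 7/8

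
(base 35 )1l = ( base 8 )70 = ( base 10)56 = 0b111000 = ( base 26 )24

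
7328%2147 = 887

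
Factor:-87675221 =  - 199^1*440579^1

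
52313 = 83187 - 30874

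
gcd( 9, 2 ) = 1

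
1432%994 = 438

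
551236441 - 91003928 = 460232513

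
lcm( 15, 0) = 0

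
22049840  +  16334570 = 38384410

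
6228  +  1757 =7985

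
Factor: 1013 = 1013^1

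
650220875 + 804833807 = 1455054682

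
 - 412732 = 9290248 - 9702980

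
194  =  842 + -648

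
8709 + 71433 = 80142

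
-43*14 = -602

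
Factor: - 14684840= - 2^3 *5^1*367121^1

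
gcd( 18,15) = 3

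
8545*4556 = 38931020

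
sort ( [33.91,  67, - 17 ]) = [ - 17, 33.91,67]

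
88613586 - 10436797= 78176789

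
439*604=265156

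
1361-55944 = - 54583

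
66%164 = 66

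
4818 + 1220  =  6038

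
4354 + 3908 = 8262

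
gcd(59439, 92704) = 1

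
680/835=136/167 =0.81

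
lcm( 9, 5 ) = 45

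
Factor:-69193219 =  - 37^1*1171^1*1597^1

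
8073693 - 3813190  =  4260503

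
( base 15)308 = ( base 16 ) 2ab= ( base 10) 683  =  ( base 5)10213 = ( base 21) 1BB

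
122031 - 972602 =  - 850571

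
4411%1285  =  556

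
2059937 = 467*4411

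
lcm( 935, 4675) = 4675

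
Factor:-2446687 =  - 19^1 * 131^1*983^1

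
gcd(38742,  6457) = 6457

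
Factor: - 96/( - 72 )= 2^2*3^( - 1)=4/3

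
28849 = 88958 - 60109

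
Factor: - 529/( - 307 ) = 23^2*307^ ( - 1 ) 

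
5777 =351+5426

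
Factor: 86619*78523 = 3^1*13^1*17^1*31^1*149^1*2221^1 = 6801583737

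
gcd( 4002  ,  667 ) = 667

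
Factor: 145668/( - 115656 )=-2^( - 1)*79^( - 1 )*199^1 = - 199/158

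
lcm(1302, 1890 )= 58590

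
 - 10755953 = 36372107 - 47128060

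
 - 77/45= - 77/45  =  - 1.71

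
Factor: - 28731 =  - 3^1*61^1*157^1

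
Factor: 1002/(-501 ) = -2^1 = - 2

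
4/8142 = 2/4071 = 0.00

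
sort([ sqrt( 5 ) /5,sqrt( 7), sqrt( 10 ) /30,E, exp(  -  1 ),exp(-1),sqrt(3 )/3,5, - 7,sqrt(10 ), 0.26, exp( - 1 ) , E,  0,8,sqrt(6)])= [ - 7,0,sqrt(10) /30,0.26, exp( - 1 ),exp( - 1), exp( - 1),sqrt (5 )/5,sqrt( 3)/3,  sqrt( 6)  ,  sqrt(7), E,E,  sqrt(10 ),  5, 8]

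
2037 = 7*291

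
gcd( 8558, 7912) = 2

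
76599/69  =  25533/23  =  1110.13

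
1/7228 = 1/7228 = 0.00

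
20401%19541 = 860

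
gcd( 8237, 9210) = 1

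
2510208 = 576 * 4358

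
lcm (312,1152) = 14976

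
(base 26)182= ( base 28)13i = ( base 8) 1566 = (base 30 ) tg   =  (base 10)886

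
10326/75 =3442/25 = 137.68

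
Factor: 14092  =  2^2*13^1*271^1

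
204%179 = 25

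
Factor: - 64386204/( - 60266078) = 32193102/30133039 = 2^1*3^1*71^(  -  1) * 179^( - 1 ) * 2371^( - 1)*5365517^1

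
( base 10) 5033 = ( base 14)1B97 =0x13a9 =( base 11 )3866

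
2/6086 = 1/3043 = 0.00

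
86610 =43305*2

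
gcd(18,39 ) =3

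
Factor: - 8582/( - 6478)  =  4291/3239  =  7^1*41^( - 1)*79^( - 1) * 613^1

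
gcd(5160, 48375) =645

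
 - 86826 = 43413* ( - 2 )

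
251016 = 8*31377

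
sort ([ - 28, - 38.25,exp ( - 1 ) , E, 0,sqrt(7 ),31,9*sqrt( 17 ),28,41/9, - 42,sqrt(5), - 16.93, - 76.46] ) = [ - 76.46, - 42, - 38.25,-28, - 16.93,  0, exp ( - 1), sqrt ( 5), sqrt(7 ) , E, 41/9,  28, 31,9*sqrt( 17)]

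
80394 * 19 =1527486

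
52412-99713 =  - 47301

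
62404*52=3245008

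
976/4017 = 976/4017 = 0.24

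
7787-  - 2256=10043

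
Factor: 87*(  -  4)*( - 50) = 2^3*3^1*5^2*29^1 = 17400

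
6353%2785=783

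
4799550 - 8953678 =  - 4154128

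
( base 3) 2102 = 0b1000001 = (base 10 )65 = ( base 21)32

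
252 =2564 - 2312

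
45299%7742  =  6589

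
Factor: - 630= -2^1*3^2*5^1*7^1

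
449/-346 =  - 449/346 = - 1.30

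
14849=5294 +9555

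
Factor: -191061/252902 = -2^ ( - 1)*3^2*23^1*137^( - 1 ) =- 207/274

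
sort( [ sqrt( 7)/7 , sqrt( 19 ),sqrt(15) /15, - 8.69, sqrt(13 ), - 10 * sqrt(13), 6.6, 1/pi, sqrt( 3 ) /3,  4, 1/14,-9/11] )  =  [ - 10*sqrt(13), - 8.69,-9/11,1/14 , sqrt(15) /15,1/pi,  sqrt(7)/7, sqrt (3 ) /3, sqrt(13), 4, sqrt(19), 6.6] 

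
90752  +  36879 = 127631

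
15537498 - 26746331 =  - 11208833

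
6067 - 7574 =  - 1507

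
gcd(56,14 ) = 14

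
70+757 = 827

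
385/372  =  1+13/372= 1.03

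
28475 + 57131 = 85606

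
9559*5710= 54581890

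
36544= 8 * 4568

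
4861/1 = 4861 = 4861.00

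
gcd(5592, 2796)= 2796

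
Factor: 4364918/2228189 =2^1*1433^1  *  1523^1*2228189^( -1)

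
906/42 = 151/7= 21.57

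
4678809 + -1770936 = 2907873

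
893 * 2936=2621848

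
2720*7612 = 20704640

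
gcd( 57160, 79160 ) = 40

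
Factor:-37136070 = -2^1* 3^4*5^1 * 19^2 * 127^1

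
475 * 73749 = 35030775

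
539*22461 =12106479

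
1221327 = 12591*97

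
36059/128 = 281 + 91/128  =  281.71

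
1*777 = 777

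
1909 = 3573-1664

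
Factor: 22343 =22343^1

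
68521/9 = 68521/9 = 7613.44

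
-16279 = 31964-48243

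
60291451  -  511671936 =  - 451380485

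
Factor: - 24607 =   -  11^1*2237^1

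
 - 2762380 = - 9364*295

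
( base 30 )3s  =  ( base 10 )118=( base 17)6G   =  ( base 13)91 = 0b1110110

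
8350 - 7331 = 1019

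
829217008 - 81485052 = 747731956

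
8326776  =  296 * 28131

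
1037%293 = 158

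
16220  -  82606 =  - 66386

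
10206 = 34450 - 24244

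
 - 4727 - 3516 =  - 8243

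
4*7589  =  30356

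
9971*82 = 817622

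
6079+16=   6095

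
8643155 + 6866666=15509821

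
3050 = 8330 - 5280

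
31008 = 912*34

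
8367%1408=1327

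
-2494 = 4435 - 6929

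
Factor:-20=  - 2^2 * 5^1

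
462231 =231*2001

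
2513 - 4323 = -1810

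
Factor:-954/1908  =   - 1/2= - 2^( - 1 ) 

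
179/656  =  179/656  =  0.27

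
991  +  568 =1559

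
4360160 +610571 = 4970731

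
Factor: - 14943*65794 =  - 983159742 = - 2^1*3^1*17^1*67^1*293^1*491^1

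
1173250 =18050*65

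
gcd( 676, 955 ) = 1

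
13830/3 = 4610 = 4610.00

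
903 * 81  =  73143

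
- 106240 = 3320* ( - 32 ) 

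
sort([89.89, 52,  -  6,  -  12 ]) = [ - 12,-6,52, 89.89 ]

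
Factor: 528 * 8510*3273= 2^5 * 3^2 * 5^1*11^1 * 23^1*37^1*1091^1 = 14706505440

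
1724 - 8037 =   -  6313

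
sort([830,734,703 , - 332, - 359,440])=[ - 359 , -332 , 440,  703,734, 830 ] 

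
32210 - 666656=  - 634446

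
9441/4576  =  9441/4576 = 2.06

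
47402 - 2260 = 45142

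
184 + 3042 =3226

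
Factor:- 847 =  - 7^1*11^2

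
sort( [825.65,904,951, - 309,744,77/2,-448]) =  [ - 448,  -  309 , 77/2 , 744, 825.65 , 904,951] 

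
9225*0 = 0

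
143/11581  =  143/11581  =  0.01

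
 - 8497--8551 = 54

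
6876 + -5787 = 1089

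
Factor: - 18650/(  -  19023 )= 2^1 * 3^(  -  1) * 5^2*17^( - 1) = 50/51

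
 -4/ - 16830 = 2/8415 =0.00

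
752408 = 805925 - 53517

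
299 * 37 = 11063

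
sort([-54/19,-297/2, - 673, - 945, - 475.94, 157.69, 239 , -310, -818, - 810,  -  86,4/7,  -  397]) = [ - 945,-818, - 810, -673,  -  475.94, - 397 , - 310 , - 297/2, - 86,-54/19,4/7, 157.69, 239]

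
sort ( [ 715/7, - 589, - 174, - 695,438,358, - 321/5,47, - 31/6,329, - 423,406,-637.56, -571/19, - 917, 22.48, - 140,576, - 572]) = [ - 917,-695,  -  637.56, - 589, - 572, - 423 , - 174,-140, - 321/5,  -  571/19,- 31/6, 22.48,47,715/7,329,358,406,438, 576] 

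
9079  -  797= 8282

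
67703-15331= 52372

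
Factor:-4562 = - 2^1*2281^1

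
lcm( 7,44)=308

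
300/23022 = 50/3837 = 0.01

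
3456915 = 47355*73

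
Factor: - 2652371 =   -  2652371^1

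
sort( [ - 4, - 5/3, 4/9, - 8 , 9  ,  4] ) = [ - 8, - 4, - 5/3,4/9,4, 9]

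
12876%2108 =228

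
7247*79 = 572513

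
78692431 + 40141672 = 118834103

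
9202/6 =1533+ 2/3 = 1533.67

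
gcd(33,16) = 1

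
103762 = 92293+11469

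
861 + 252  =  1113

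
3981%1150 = 531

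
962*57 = 54834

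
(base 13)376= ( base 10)604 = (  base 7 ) 1522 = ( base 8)1134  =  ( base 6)2444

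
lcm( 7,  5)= 35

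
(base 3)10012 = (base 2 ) 1010110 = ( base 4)1112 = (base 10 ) 86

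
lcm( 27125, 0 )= 0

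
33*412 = 13596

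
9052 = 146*62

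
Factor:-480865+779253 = 2^2*74597^1 =298388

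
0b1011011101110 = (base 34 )52M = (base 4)1123232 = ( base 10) 5870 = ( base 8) 13356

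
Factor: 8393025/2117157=5^2*7^( - 1 )*47^1*181^( - 1)*557^(  -  1)*2381^1 = 2797675/705719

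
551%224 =103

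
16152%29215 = 16152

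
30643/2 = 30643/2 = 15321.50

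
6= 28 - 22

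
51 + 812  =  863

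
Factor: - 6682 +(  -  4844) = - 11526=- 2^1*3^1 * 17^1*113^1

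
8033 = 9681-1648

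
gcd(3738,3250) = 2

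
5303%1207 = 475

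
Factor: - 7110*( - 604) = 2^3  *3^2 * 5^1* 79^1*151^1 = 4294440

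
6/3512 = 3/1756 = 0.00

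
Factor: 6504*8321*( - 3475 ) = -2^3 *3^1*5^2 *53^1 * 139^1*157^1* 271^1  =  - 188066249400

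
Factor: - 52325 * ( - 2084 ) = 109045300 = 2^2*5^2*7^1*13^1*23^1* 521^1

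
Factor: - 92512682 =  - 2^1*3121^1*14821^1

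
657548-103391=554157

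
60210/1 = 60210 = 60210.00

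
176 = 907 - 731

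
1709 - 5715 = - 4006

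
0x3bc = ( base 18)2h2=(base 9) 1272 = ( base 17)354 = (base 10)956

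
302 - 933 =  - 631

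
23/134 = 23/134=   0.17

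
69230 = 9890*7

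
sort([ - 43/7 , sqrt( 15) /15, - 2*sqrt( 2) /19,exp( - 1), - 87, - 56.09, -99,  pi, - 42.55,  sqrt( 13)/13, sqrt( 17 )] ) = [- 99,-87,-56.09,-42.55,-43/7 , - 2*sqrt( 2)/19,sqrt(15)/15,sqrt( 13 )/13, exp (  -  1),pi, sqrt( 17) ] 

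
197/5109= 197/5109 = 0.04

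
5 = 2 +3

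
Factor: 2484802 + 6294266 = 8779068=2^2*3^2*243863^1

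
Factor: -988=-2^2 *13^1 * 19^1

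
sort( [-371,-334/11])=[ - 371,  -  334/11]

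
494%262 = 232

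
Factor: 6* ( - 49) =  - 294 = - 2^1 * 3^1*7^2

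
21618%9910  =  1798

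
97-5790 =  - 5693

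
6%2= 0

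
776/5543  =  776/5543 = 0.14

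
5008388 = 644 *7777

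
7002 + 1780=8782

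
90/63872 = 45/31936 = 0.00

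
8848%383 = 39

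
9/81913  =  9/81913 = 0.00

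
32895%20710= 12185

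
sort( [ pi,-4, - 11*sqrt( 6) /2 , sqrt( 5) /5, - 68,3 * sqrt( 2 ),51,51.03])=[ - 68,  -  11*sqrt( 6)/2 , - 4,sqrt( 5)/5,pi, 3*sqrt( 2 ),51, 51.03 ] 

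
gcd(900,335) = 5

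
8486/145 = 58 + 76/145= 58.52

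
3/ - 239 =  - 3/239 = - 0.01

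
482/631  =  482/631 = 0.76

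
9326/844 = 11+21/422 = 11.05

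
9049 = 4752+4297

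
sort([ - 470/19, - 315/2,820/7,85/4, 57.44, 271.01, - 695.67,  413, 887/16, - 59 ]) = [-695.67, - 315/2 ,-59, - 470/19 , 85/4, 887/16,57.44, 820/7,271.01,413] 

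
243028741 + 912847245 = 1155875986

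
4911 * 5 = 24555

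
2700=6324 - 3624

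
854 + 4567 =5421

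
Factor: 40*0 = 0^1 = 0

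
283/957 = 283/957=0.30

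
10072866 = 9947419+125447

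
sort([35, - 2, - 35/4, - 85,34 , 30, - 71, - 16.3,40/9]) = [ - 85 , - 71, - 16.3, - 35/4, - 2,40/9, 30, 34, 35]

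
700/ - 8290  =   - 1 + 759/829 = - 0.08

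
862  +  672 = 1534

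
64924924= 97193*668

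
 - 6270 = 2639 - 8909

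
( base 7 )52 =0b100101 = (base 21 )1G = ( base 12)31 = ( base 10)37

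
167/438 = 167/438= 0.38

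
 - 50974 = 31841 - 82815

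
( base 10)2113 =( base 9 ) 2807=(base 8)4101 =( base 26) 337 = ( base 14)AAD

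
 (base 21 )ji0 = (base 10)8757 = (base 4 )2020311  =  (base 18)1909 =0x2235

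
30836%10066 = 638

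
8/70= 4/35 = 0.11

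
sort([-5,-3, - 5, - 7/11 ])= [ - 5,-5 ,-3,- 7/11]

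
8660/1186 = 4330/593 = 7.30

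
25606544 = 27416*934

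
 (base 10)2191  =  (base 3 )10000011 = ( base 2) 100010001111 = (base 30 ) 2d1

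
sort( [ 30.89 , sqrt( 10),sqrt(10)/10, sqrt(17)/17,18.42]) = [ sqrt(17) /17,sqrt( 10)/10,  sqrt( 10),  18.42, 30.89]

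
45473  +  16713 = 62186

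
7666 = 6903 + 763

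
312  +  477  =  789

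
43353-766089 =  - 722736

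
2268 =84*27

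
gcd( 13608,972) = 972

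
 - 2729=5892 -8621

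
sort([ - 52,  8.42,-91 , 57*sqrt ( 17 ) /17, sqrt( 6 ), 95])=[ - 91, - 52 , sqrt( 6 ), 8.42,57*sqrt( 17 ) /17, 95] 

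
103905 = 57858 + 46047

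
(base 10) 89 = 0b1011001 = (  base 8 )131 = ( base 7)155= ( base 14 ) 65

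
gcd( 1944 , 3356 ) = 4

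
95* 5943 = 564585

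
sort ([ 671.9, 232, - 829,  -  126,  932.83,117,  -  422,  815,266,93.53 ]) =[ - 829 , - 422,-126,93.53, 117,232,266,671.9 , 815,932.83 ] 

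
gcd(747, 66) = 3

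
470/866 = 235/433 = 0.54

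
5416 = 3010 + 2406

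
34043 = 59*577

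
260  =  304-44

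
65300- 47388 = 17912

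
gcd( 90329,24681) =1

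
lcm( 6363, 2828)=25452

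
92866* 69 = 6407754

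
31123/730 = 31123/730= 42.63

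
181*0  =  0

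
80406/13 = 6185 + 1/13 = 6185.08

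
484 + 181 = 665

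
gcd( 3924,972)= 36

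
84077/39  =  2155 + 32/39 = 2155.82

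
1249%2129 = 1249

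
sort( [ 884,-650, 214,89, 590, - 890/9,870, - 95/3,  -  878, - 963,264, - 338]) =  [ - 963, - 878, - 650, - 338 , - 890/9,-95/3, 89,214,264, 590,870, 884]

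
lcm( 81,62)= 5022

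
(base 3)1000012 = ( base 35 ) KY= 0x2DE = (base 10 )734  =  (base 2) 1011011110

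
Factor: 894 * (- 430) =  - 384420  =  - 2^2*3^1*5^1*43^1*149^1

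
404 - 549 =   -  145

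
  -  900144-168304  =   - 1068448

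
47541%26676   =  20865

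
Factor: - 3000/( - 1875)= 8/5 = 2^3*5^(- 1 )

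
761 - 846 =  - 85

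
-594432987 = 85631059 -680064046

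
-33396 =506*(-66)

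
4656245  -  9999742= -5343497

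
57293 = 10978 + 46315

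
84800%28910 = 26980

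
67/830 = 67/830 = 0.08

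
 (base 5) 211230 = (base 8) 15631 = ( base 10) 7065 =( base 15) 2160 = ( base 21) G09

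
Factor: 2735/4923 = 3^( - 2 )*5^1 = 5/9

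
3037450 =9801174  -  6763724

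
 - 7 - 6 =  - 13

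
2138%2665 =2138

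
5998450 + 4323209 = 10321659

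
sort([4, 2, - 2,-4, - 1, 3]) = [ - 4,  -  2, - 1, 2,3, 4 ]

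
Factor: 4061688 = 2^3*3^1*83^1*2039^1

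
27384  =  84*326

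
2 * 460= 920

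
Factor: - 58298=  - 2^1 * 103^1*283^1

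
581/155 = 581/155 = 3.75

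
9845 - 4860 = 4985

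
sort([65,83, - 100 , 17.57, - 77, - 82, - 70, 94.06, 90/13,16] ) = [  -  100,  -  82, - 77, -70,90/13,  16,17.57,65,83, 94.06 ]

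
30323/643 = 47 + 102/643 = 47.16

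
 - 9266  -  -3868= - 5398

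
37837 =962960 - 925123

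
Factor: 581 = 7^1*83^1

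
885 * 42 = 37170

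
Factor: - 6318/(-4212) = 2^( - 1)*3^1 = 3/2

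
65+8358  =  8423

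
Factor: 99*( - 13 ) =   -  3^2 * 11^1*13^1 = - 1287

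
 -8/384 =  - 1  +  47/48 = -0.02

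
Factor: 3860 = 2^2*5^1*193^1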